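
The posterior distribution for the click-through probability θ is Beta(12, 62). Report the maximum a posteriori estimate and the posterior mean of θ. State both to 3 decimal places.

Mode = (12−1)/(12+62−2) = 11/72 = 0.153.
Mean = 12/(12+62) = 12/74 = 0.162.
Mean > mode: the posterior has a right tail.

θ_MAP = 0.153, E[θ|data] = 0.162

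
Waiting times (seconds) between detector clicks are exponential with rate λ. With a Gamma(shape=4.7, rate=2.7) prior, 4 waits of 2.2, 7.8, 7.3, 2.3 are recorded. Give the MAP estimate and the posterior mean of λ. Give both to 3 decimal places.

MAP estimate = 0.345, posterior mean = 0.390

Σ times = 19.6. Posterior: Gamma(shape = 4.7+4 = 8.7, rate = 2.7+19.6 = 22.3).
Mode = (α−1)/β = 7.7/22.3 = 0.345.
Mean = α/β = 8.7/22.3 = 0.390.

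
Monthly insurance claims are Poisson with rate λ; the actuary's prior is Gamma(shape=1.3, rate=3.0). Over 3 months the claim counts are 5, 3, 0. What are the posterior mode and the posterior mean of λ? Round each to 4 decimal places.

MAP: 1.3833. Posterior mean: 1.5500.

Σ counts = 8. Posterior: Gamma(shape = 1.3+8 = 9.3, rate = 3.0+3 = 6.0).
Mode = (α−1)/β = 8.3/6.0 = 1.3833.
Mean = α/β = 9.3/6.0 = 1.5500.
Mean > mode: the posterior has a right tail.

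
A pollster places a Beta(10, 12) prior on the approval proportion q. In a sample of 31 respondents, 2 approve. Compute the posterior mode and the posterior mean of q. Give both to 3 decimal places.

Posterior: Beta(10+2, 12+29) = Beta(12, 41).
Mode = (12−1)/(12+41−2) = 11/51 = 0.216.
Mean = 12/(12+41) = 12/53 = 0.226.

MAP = 0.216, posterior mean = 0.226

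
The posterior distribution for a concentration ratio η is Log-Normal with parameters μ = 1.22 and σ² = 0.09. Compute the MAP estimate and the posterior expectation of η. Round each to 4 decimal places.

Mode = exp(μ − σ²) = exp(1.13) = 3.0957.
Mean = exp(μ + σ²/2) = exp(1.265) = 3.5431.
The mean is pulled above the mode by the posterior's right skew.

η_MAP = 3.0957, E[η|data] = 3.5431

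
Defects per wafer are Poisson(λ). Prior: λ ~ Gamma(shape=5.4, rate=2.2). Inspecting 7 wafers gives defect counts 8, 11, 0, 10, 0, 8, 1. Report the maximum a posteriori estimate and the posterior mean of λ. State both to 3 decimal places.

Σ counts = 38. Posterior: Gamma(shape = 5.4+38 = 43.4, rate = 2.2+7 = 9.2).
Mode = (α−1)/β = 42.4/9.2 = 4.609.
Mean = α/β = 43.4/9.2 = 4.717.

MAP: 4.609. Posterior mean: 4.717.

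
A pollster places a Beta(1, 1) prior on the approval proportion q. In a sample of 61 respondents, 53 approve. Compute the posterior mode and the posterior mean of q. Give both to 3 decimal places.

MAP = 0.869; posterior mean = 0.857

Posterior: Beta(1+53, 1+8) = Beta(54, 9).
Mode = (54−1)/(54+9−2) = 53/61 = 0.869.
Mean = 54/(54+9) = 54/63 = 0.857.
The posterior is left-skewed, so the mode exceeds the mean.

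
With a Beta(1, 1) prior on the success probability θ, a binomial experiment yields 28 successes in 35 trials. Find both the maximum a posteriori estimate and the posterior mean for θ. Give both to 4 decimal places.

Posterior: Beta(1+28, 1+7) = Beta(29, 8).
Mode = (29−1)/(29+8−2) = 28/35 = 0.8000.
With a flat prior the MAP equals the MLE, 28/35.
Mean = 29/(29+8) = 29/37 = 0.7838.

MAP = 0.8000; posterior mean = 0.7838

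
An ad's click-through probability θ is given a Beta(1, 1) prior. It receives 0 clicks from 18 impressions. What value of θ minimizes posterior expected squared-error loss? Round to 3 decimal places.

0.050

Posterior: Beta(1+0, 1+18) = Beta(1, 19).
Since α = 1 ≤ 1 and β > 1, the Beta density is monotone decreasing on [0,1]; the mode is at 0.
Mean = 1/(1+19) = 0.050.
Squared-error loss ⇒ the optimal estimator is the posterior mean.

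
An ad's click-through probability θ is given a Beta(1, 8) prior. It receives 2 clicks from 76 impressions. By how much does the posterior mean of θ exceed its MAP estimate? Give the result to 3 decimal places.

0.011

Posterior: Beta(1+2, 8+74) = Beta(3, 82).
Mode = (3−1)/(3+82−2) = 2/83 = 0.024.
Mean = 3/(3+82) = 3/85 = 0.035.
Difference = 0.035 − 0.024 = 0.011.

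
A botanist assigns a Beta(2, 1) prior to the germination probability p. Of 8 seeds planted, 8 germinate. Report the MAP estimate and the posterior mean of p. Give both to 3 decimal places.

Posterior: Beta(2+8, 1+0) = Beta(10, 1).
Since β = 1 ≤ 1 and α > 1, the Beta density is monotone increasing on [0,1]; the mode is at 1.
Mean = 10/(10+1) = 0.909.
Left-skewed posterior ⇒ mean < mode.

p_MAP = 1.000, E[p|data] = 0.909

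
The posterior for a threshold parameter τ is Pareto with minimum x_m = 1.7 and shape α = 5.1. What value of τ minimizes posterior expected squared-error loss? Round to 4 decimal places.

The Pareto density is strictly decreasing on [x_m, ∞), so the mode is x_m = 1.7000.
Mean = α·x_m/(α−1) = 5.1·1.7/4.1 = 2.1146.
Squared-error loss ⇒ the optimal estimator is the posterior mean.

2.1146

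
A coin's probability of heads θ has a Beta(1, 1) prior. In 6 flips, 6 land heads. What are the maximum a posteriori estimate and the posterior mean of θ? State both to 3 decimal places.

MAP = 1.000, posterior mean = 0.875

Posterior: Beta(1+6, 1+0) = Beta(7, 1).
Since β = 1 ≤ 1 and α > 1, the Beta density is monotone increasing on [0,1]; the mode is at 1.
Mean = 7/(7+1) = 0.875.
The posterior is left-skewed, so the mode exceeds the mean.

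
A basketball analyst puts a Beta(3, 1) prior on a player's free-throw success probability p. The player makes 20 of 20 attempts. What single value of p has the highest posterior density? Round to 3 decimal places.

1.000

Posterior: Beta(3+20, 1+0) = Beta(23, 1).
Since β = 1 ≤ 1 and α > 1, the Beta density is monotone increasing on [0,1]; the mode is at 1.
Mean = 23/(23+1) = 0.958.
This is the posterior mode — the MAP estimate.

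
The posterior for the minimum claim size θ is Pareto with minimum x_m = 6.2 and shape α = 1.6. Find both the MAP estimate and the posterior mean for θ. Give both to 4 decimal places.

The Pareto density is strictly decreasing on [x_m, ∞), so the mode is x_m = 6.2000.
Mean = α·x_m/(α−1) = 1.6·6.2/0.6 = 16.5333.

MAP = 6.2000, posterior mean = 16.5333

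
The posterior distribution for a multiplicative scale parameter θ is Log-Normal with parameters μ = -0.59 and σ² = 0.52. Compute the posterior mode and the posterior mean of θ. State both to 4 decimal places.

Mode = exp(μ − σ²) = exp(-1.11) = 0.3296.
Mean = exp(μ + σ²/2) = exp(-0.330) = 0.7189.
The posterior is right-skewed, so the mean exceeds the mode.

MAP = 0.3296, posterior mean = 0.7189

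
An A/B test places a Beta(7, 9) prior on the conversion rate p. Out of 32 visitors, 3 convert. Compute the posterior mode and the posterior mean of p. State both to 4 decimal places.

posterior mode = 0.1957, posterior mean = 0.2083

Posterior: Beta(7+3, 9+29) = Beta(10, 38).
Mode = (10−1)/(10+38−2) = 9/46 = 0.1957.
Mean = 10/(10+38) = 10/48 = 0.2083.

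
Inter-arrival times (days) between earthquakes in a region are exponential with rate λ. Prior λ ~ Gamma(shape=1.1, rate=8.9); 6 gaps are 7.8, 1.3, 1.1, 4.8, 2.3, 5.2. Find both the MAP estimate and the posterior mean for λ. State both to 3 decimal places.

MAP: 0.194. Posterior mean: 0.226.

Σ times = 22.5. Posterior: Gamma(shape = 1.1+6 = 7.1, rate = 8.9+22.5 = 31.4).
Mode = (α−1)/β = 6.1/31.4 = 0.194.
Mean = α/β = 7.1/31.4 = 0.226.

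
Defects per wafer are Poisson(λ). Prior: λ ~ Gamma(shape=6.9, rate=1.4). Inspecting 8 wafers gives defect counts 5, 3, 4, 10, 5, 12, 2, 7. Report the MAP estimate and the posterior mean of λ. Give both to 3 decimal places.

Σ counts = 48. Posterior: Gamma(shape = 6.9+48 = 54.9, rate = 1.4+8 = 9.4).
Mode = (α−1)/β = 53.9/9.4 = 5.734.
Mean = α/β = 54.9/9.4 = 5.840.

λ_MAP = 5.734, E[λ|data] = 5.840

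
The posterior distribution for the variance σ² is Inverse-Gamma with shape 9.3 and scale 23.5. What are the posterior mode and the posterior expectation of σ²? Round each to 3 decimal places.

posterior mode = 2.282, posterior expectation = 2.831

Mode = β/(α+1) = 23.5/10.3 = 2.282.
Mean = β/(α−1) = 23.5/8.3 = 2.831.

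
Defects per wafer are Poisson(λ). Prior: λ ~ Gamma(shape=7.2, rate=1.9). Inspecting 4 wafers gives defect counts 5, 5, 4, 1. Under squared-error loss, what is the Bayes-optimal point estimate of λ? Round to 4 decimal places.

Σ counts = 15. Posterior: Gamma(shape = 7.2+15 = 22.2, rate = 1.9+4 = 5.9).
Mode = (α−1)/β = 21.2/5.9 = 3.5932.
Mean = α/β = 22.2/5.9 = 3.7627.
Squared-error loss ⇒ the optimal estimator is the posterior mean.

3.7627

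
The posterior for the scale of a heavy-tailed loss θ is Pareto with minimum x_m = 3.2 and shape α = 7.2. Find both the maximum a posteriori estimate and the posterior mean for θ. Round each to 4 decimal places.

MAP: 3.2000. Posterior mean: 3.7161.

The Pareto density is strictly decreasing on [x_m, ∞), so the mode is x_m = 3.2000.
Mean = α·x_m/(α−1) = 7.2·3.2/6.2 = 3.7161.
The posterior is right-skewed, so the mean exceeds the mode.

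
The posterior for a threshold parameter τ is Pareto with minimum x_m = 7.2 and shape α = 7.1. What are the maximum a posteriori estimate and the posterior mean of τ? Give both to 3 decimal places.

MAP = 7.200, posterior mean = 8.380

The Pareto density is strictly decreasing on [x_m, ∞), so the mode is x_m = 7.200.
Mean = α·x_m/(α−1) = 7.1·7.2/6.1 = 8.380.
Mean > mode: the posterior has a right tail.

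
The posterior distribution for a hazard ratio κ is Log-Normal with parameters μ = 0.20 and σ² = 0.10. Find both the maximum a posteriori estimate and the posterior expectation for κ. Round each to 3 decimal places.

Mode = exp(μ − σ²) = exp(0.10) = 1.105.
Mean = exp(μ + σ²/2) = exp(0.250) = 1.284.

MAP: 1.105. Posterior mean: 1.284.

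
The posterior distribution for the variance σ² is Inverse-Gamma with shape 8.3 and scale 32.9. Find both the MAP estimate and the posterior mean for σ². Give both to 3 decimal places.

Mode = β/(α+1) = 32.9/9.3 = 3.538.
Mean = β/(α−1) = 32.9/7.3 = 4.507.
The posterior is right-skewed, so the mean exceeds the mode.

MAP estimate = 3.538, posterior mean = 4.507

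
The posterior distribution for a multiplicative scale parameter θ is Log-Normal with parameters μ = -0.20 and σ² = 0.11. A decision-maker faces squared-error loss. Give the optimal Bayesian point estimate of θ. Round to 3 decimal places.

Mode = exp(μ − σ²) = exp(-0.31) = 0.733.
Mean = exp(μ + σ²/2) = exp(-0.145) = 0.865.
Squared-error loss ⇒ the optimal estimator is the posterior mean.

0.865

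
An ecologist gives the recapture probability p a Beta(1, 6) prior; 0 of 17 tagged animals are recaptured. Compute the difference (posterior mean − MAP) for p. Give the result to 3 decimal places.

0.042

Posterior: Beta(1+0, 6+17) = Beta(1, 23).
Since α = 1 ≤ 1 and β > 1, the Beta density is monotone decreasing on [0,1]; the mode is at 0.
Mean = 1/(1+23) = 0.042.
Difference = 0.042 − 0.000 = 0.042.
Mean > mode: the posterior has a right tail.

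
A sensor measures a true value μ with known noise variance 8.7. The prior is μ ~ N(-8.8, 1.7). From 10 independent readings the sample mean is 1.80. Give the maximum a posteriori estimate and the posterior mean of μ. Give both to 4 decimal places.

maximum a posteriori estimate = -1.7883, posterior mean = -1.7883

Posterior for μ is Normal. Precision-weighted mean: (1/1.7·-8.8 + 10/8.7·1.80) / (1/1.7 + 10/8.7) = -1.7883.
A Normal posterior is symmetric, so mode = mean.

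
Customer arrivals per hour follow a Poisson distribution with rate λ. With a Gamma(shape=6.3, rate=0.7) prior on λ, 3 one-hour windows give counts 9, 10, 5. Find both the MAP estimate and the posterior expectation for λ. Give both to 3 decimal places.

Σ counts = 24. Posterior: Gamma(shape = 6.3+24 = 30.3, rate = 0.7+3 = 3.7).
Mode = (α−1)/β = 29.3/3.7 = 7.919.
Mean = α/β = 30.3/3.7 = 8.189.

λ_MAP = 7.919, E[λ|data] = 8.189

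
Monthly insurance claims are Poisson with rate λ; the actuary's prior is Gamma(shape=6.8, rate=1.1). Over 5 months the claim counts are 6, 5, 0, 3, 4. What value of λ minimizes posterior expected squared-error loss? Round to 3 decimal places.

Σ counts = 18. Posterior: Gamma(shape = 6.8+18 = 24.8, rate = 1.1+5 = 6.1).
Mode = (α−1)/β = 23.8/6.1 = 3.902.
Mean = α/β = 24.8/6.1 = 4.066.
Squared-error loss ⇒ the optimal estimator is the posterior mean.

4.066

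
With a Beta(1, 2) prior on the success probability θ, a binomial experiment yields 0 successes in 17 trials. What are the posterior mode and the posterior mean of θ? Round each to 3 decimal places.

MAP = 0.000; posterior mean = 0.050

Posterior: Beta(1+0, 2+17) = Beta(1, 19).
Since α = 1 ≤ 1 and β > 1, the Beta density is monotone decreasing on [0,1]; the mode is at 0.
Mean = 1/(1+19) = 0.050.
Mean > mode: the posterior has a right tail.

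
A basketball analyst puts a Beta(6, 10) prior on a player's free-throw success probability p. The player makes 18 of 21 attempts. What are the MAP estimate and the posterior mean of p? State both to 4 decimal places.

MAP: 0.6571. Posterior mean: 0.6486.

Posterior: Beta(6+18, 10+3) = Beta(24, 13).
Mode = (24−1)/(24+13−2) = 23/35 = 0.6571.
Mean = 24/(24+13) = 24/37 = 0.6486.
The posterior is left-skewed, so the mode exceeds the mean.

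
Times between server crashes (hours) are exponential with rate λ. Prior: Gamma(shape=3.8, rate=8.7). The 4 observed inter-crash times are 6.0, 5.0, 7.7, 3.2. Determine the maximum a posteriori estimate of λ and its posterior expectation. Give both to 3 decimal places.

Σ times = 21.9. Posterior: Gamma(shape = 3.8+4 = 7.8, rate = 8.7+21.9 = 30.6).
Mode = (α−1)/β = 6.8/30.6 = 0.222.
Mean = α/β = 7.8/30.6 = 0.255.
The mean is pulled above the mode by the posterior's right skew.

maximum a posteriori estimate = 0.222, posterior expectation = 0.255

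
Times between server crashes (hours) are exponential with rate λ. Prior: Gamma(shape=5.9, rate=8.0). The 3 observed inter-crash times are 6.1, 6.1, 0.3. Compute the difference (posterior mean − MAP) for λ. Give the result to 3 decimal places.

0.049

Σ times = 12.5. Posterior: Gamma(shape = 5.9+3 = 8.9, rate = 8.0+12.5 = 20.5).
Mode = (α−1)/β = 7.9/20.5 = 0.385.
Mean = α/β = 8.9/20.5 = 0.434.
Difference = 0.434 − 0.385 = 0.049.
Right-skewed posterior ⇒ mode < mean.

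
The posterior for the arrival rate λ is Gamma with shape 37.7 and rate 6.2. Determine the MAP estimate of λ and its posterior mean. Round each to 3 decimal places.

λ_MAP = 5.919, E[λ|data] = 6.081

Mode = (α−1)/β = 36.7/6.2 = 5.919.
Mean = α/β = 37.7/6.2 = 6.081.
Right-skewed posterior ⇒ mode < mean.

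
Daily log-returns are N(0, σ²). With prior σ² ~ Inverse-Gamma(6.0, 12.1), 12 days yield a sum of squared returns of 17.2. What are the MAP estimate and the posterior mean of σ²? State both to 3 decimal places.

Posterior: Inverse-Gamma(shape = 6.0+12/2 = 12.0, scale = 12.1+17.2/2 = 20.7).
Mode = β/(α+1) = 20.7/13.0 = 1.592.
Mean = β/(α−1) = 20.7/11.0 = 1.882.

MAP: 1.592. Posterior mean: 1.882.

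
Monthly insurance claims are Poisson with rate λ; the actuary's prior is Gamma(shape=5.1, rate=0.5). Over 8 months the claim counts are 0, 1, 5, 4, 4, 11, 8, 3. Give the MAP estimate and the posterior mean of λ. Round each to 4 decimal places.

MAP = 4.7176; posterior mean = 4.8353

Σ counts = 36. Posterior: Gamma(shape = 5.1+36 = 41.1, rate = 0.5+8 = 8.5).
Mode = (α−1)/β = 40.1/8.5 = 4.7176.
Mean = α/β = 41.1/8.5 = 4.8353.
Mean > mode: the posterior has a right tail.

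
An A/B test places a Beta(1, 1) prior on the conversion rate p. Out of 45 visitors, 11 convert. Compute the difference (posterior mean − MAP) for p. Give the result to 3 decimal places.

0.011

Posterior: Beta(1+11, 1+34) = Beta(12, 35).
Mode = (12−1)/(12+35−2) = 11/45 = 0.244.
Mean = 12/(12+35) = 12/47 = 0.255.
Difference = 0.255 − 0.244 = 0.011.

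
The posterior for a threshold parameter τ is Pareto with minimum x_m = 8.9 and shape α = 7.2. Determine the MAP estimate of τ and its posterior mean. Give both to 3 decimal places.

MAP: 8.900. Posterior mean: 10.335.

The Pareto density is strictly decreasing on [x_m, ∞), so the mode is x_m = 8.900.
Mean = α·x_m/(α−1) = 7.2·8.9/6.2 = 10.335.
Mean > mode: the posterior has a right tail.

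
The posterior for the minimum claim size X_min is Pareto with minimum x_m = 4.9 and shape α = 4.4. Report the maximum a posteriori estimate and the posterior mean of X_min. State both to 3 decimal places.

The Pareto density is strictly decreasing on [x_m, ∞), so the mode is x_m = 4.900.
Mean = α·x_m/(α−1) = 4.4·4.9/3.4 = 6.341.
Right-skewed posterior ⇒ mode < mean.

MAP = 4.900; posterior mean = 6.341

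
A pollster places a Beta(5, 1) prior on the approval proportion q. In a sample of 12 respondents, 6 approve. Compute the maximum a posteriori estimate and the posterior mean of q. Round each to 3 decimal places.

MAP = 0.625, posterior mean = 0.611

Posterior: Beta(5+6, 1+6) = Beta(11, 7).
Mode = (11−1)/(11+7−2) = 10/16 = 0.625.
Mean = 11/(11+7) = 11/18 = 0.611.
The mean is pulled below the mode by the posterior's left skew.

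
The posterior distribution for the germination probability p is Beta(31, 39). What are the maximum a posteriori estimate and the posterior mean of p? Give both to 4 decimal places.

Mode = (31−1)/(31+39−2) = 30/68 = 0.4412.
Mean = 31/(31+39) = 31/70 = 0.4429.

p_MAP = 0.4412, E[p|data] = 0.4429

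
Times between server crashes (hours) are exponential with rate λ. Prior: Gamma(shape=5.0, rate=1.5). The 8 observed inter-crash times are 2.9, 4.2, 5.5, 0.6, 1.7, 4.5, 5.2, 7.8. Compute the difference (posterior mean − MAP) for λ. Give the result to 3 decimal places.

0.029

Σ times = 32.4. Posterior: Gamma(shape = 5.0+8 = 13.0, rate = 1.5+32.4 = 33.9).
Mode = (α−1)/β = 12.0/33.9 = 0.354.
Mean = α/β = 13.0/33.9 = 0.383.
Difference = 0.383 − 0.354 = 0.029.
Right-skewed posterior ⇒ mode < mean.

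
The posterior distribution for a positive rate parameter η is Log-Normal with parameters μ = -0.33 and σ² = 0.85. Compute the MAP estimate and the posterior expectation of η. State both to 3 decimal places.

Mode = exp(μ − σ²) = exp(-1.18) = 0.307.
Mean = exp(μ + σ²/2) = exp(0.095) = 1.100.

MAP estimate = 0.307, posterior expectation = 1.100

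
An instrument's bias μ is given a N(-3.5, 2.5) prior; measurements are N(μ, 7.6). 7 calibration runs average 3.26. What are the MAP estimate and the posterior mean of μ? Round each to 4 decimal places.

MAP: 1.2131. Posterior mean: 1.2131.

Posterior for μ is Normal. Precision-weighted mean: (1/2.5·-3.5 + 7/7.6·3.26) / (1/2.5 + 7/7.6) = 1.2131.
A Normal posterior is symmetric, so mode = mean.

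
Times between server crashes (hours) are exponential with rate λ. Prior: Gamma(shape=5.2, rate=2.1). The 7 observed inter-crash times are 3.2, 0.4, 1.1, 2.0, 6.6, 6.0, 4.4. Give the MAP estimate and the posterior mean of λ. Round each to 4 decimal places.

Σ times = 23.7. Posterior: Gamma(shape = 5.2+7 = 12.2, rate = 2.1+23.7 = 25.8).
Mode = (α−1)/β = 11.2/25.8 = 0.4341.
Mean = α/β = 12.2/25.8 = 0.4729.

MAP = 0.4341; posterior mean = 0.4729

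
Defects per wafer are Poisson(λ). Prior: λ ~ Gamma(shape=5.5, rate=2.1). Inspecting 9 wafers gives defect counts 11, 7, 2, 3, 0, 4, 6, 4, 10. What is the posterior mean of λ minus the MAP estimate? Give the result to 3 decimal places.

0.090

Σ counts = 47. Posterior: Gamma(shape = 5.5+47 = 52.5, rate = 2.1+9 = 11.1).
Mode = (α−1)/β = 51.5/11.1 = 4.640.
Mean = α/β = 52.5/11.1 = 4.730.
Difference = 4.730 − 4.640 = 0.090.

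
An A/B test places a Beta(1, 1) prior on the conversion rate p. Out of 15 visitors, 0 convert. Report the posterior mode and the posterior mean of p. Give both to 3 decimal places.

posterior mode = 0.000, posterior mean = 0.059

Posterior: Beta(1+0, 1+15) = Beta(1, 16).
Since α = 1 ≤ 1 and β > 1, the Beta density is monotone decreasing on [0,1]; the mode is at 0.
Mean = 1/(1+16) = 0.059.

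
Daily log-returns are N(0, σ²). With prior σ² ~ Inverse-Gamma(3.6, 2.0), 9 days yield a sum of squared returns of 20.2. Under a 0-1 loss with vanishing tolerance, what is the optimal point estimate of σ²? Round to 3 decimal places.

Posterior: Inverse-Gamma(shape = 3.6+9/2 = 8.1, scale = 2.0+20.2/2 = 12.1).
Mode = β/(α+1) = 12.1/9.1 = 1.330.
Mean = β/(α−1) = 12.1/7.1 = 1.704.
This is the posterior mode — the MAP estimate.

1.330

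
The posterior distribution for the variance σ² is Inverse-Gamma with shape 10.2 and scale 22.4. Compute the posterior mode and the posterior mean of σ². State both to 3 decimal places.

Mode = β/(α+1) = 22.4/11.2 = 2.000.
Mean = β/(α−1) = 22.4/9.2 = 2.435.

MAP: 2.000. Posterior mean: 2.435.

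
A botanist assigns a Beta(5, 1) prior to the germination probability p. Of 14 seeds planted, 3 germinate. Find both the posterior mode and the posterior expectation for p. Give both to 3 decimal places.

Posterior: Beta(5+3, 1+11) = Beta(8, 12).
Mode = (8−1)/(8+12−2) = 7/18 = 0.389.
Mean = 8/(8+12) = 8/20 = 0.400.

MAP = 0.389; posterior mean = 0.400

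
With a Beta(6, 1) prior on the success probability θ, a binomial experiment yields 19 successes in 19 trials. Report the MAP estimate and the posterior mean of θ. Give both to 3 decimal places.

Posterior: Beta(6+19, 1+0) = Beta(25, 1).
Since β = 1 ≤ 1 and α > 1, the Beta density is monotone increasing on [0,1]; the mode is at 1.
Mean = 25/(25+1) = 0.962.

θ_MAP = 1.000, E[θ|data] = 0.962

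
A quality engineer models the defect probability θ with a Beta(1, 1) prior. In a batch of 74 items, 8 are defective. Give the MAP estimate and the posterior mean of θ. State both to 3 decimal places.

Posterior: Beta(1+8, 1+66) = Beta(9, 67).
Mode = (9−1)/(9+67−2) = 8/74 = 0.108.
With a flat prior the MAP equals the MLE, 8/74.
Mean = 9/(9+67) = 9/76 = 0.118.

MAP estimate = 0.108, posterior mean = 0.118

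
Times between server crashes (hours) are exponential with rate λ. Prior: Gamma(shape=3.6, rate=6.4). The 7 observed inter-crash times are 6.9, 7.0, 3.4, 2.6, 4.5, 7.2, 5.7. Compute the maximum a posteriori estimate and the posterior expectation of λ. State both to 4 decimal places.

Σ times = 37.3. Posterior: Gamma(shape = 3.6+7 = 10.6, rate = 6.4+37.3 = 43.7).
Mode = (α−1)/β = 9.6/43.7 = 0.2197.
Mean = α/β = 10.6/43.7 = 0.2426.
The mean is pulled above the mode by the posterior's right skew.

maximum a posteriori estimate = 0.2197, posterior expectation = 0.2426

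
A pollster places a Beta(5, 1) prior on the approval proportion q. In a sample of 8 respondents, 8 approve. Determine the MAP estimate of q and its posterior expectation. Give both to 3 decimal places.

Posterior: Beta(5+8, 1+0) = Beta(13, 1).
Since β = 1 ≤ 1 and α > 1, the Beta density is monotone increasing on [0,1]; the mode is at 1.
Mean = 13/(13+1) = 0.929.
Left-skewed posterior ⇒ mean < mode.

q_MAP = 1.000, E[q|data] = 0.929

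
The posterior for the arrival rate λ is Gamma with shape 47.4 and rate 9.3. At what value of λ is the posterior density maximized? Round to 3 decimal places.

4.989

Mode = (α−1)/β = 46.4/9.3 = 4.989.
Mean = α/β = 47.4/9.3 = 5.097.
This is the posterior mode — the MAP estimate.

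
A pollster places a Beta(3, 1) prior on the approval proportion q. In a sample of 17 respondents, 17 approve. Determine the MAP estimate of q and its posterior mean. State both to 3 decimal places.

MAP estimate = 1.000, posterior mean = 0.952

Posterior: Beta(3+17, 1+0) = Beta(20, 1).
Since β = 1 ≤ 1 and α > 1, the Beta density is monotone increasing on [0,1]; the mode is at 1.
Mean = 20/(20+1) = 0.952.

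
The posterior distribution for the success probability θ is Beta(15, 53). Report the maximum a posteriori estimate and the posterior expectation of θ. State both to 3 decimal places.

MAP = 0.212, posterior mean = 0.221

Mode = (15−1)/(15+53−2) = 14/66 = 0.212.
Mean = 15/(15+53) = 15/68 = 0.221.
The mean is pulled above the mode by the posterior's right skew.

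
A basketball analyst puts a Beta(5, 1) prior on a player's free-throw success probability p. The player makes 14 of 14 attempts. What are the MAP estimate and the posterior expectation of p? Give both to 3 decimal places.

Posterior: Beta(5+14, 1+0) = Beta(19, 1).
Since β = 1 ≤ 1 and α > 1, the Beta density is monotone increasing on [0,1]; the mode is at 1.
Mean = 19/(19+1) = 0.950.
Left-skewed posterior ⇒ mean < mode.

MAP: 1.000. Posterior mean: 0.950.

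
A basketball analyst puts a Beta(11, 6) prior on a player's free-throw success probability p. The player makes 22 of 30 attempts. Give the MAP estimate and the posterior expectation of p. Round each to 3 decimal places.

Posterior: Beta(11+22, 6+8) = Beta(33, 14).
Mode = (33−1)/(33+14−2) = 32/45 = 0.711.
Mean = 33/(33+14) = 33/47 = 0.702.
Left-skewed posterior ⇒ mean < mode.

p_MAP = 0.711, E[p|data] = 0.702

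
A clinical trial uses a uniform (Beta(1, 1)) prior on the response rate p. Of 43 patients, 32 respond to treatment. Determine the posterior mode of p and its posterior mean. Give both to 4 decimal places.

MAP: 0.7442. Posterior mean: 0.7333.

Posterior: Beta(1+32, 1+11) = Beta(33, 12).
Mode = (33−1)/(33+12−2) = 32/43 = 0.7442.
Mean = 33/(33+12) = 33/45 = 0.7333.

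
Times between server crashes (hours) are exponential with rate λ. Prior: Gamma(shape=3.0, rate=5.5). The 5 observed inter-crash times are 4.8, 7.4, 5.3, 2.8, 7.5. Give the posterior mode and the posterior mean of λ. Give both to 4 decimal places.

Σ times = 27.8. Posterior: Gamma(shape = 3.0+5 = 8.0, rate = 5.5+27.8 = 33.3).
Mode = (α−1)/β = 7.0/33.3 = 0.2102.
Mean = α/β = 8.0/33.3 = 0.2402.

MAP = 0.2102; posterior mean = 0.2402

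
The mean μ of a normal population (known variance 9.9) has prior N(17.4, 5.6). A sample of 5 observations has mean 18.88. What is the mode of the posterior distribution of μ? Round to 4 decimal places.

Posterior for μ is Normal. Precision-weighted mean: (1/5.6·17.4 + 5/9.9·18.88) / (1/5.6 + 5/9.9) = 18.4934.
A Normal posterior is symmetric, so mode = mean.
This is the posterior mode — the MAP estimate.

18.4934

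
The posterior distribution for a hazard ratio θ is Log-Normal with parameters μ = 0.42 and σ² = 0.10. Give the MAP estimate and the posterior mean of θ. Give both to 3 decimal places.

MAP estimate = 1.377, posterior mean = 1.600

Mode = exp(μ − σ²) = exp(0.32) = 1.377.
Mean = exp(μ + σ²/2) = exp(0.470) = 1.600.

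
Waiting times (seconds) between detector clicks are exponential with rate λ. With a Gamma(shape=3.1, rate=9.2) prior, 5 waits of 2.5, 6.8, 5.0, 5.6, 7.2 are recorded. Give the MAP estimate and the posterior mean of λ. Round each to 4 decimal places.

Σ times = 27.1. Posterior: Gamma(shape = 3.1+5 = 8.1, rate = 9.2+27.1 = 36.3).
Mode = (α−1)/β = 7.1/36.3 = 0.1956.
Mean = α/β = 8.1/36.3 = 0.2231.
Mean > mode: the posterior has a right tail.

MAP = 0.1956; posterior mean = 0.2231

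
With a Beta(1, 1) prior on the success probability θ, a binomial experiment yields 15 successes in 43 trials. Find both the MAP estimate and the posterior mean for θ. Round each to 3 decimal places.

Posterior: Beta(1+15, 1+28) = Beta(16, 29).
Mode = (16−1)/(16+29−2) = 15/43 = 0.349.
With a flat prior the MAP equals the MLE, 15/43.
Mean = 16/(16+29) = 16/45 = 0.356.

MAP: 0.349. Posterior mean: 0.356.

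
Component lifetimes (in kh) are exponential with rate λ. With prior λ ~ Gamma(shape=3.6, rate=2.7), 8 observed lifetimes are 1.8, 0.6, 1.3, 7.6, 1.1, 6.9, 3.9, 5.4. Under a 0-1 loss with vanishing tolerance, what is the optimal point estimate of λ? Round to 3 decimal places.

Σ times = 28.6. Posterior: Gamma(shape = 3.6+8 = 11.6, rate = 2.7+28.6 = 31.3).
Mode = (α−1)/β = 10.6/31.3 = 0.339.
Mean = α/β = 11.6/31.3 = 0.371.
This is the posterior mode — the MAP estimate.

0.339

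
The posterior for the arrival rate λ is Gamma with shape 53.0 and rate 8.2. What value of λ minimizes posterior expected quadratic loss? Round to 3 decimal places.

Mode = (α−1)/β = 52.0/8.2 = 6.341.
Mean = α/β = 53.0/8.2 = 6.463.
Quadratic loss ⇒ the optimal estimator is the posterior mean.

6.463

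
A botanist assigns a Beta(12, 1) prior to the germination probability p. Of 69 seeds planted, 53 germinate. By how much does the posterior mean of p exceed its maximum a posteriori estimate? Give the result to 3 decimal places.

Posterior: Beta(12+53, 1+16) = Beta(65, 17).
Mode = (65−1)/(65+17−2) = 64/80 = 0.800.
Mean = 65/(65+17) = 65/82 = 0.793.
Difference = 0.793 − 0.800 = -0.007.
The posterior is left-skewed, so the mode exceeds the mean.

-0.007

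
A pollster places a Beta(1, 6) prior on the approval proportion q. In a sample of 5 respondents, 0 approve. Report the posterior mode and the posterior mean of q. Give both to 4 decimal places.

MAP = 0.0000; posterior mean = 0.0833

Posterior: Beta(1+0, 6+5) = Beta(1, 11).
Since α = 1 ≤ 1 and β > 1, the Beta density is monotone decreasing on [0,1]; the mode is at 0.
Mean = 1/(1+11) = 0.0833.
Right-skewed posterior ⇒ mode < mean.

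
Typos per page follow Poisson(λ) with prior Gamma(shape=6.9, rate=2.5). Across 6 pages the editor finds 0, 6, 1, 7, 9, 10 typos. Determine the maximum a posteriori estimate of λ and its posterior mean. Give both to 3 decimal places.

Σ counts = 33. Posterior: Gamma(shape = 6.9+33 = 39.9, rate = 2.5+6 = 8.5).
Mode = (α−1)/β = 38.9/8.5 = 4.576.
Mean = α/β = 39.9/8.5 = 4.694.
The posterior is right-skewed, so the mean exceeds the mode.

MAP = 4.576, posterior mean = 4.694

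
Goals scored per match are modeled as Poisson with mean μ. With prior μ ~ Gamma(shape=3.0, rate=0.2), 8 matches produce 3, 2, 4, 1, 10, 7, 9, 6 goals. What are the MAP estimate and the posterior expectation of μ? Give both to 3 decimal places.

MAP = 5.366, posterior mean = 5.488

Σ counts = 42. Posterior: Gamma(shape = 3.0+42 = 45.0, rate = 0.2+8 = 8.2).
Mode = (α−1)/β = 44.0/8.2 = 5.366.
Mean = α/β = 45.0/8.2 = 5.488.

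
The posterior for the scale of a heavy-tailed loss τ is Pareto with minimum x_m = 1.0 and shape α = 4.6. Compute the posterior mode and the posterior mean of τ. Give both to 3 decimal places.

MAP = 1.000; posterior mean = 1.278

The Pareto density is strictly decreasing on [x_m, ∞), so the mode is x_m = 1.000.
Mean = α·x_m/(α−1) = 4.6·1.0/3.6 = 1.278.
Right-skewed posterior ⇒ mode < mean.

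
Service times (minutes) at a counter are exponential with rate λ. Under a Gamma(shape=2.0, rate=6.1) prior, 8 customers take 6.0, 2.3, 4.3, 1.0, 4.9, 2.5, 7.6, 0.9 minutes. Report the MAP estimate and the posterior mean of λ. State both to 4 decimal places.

λ_MAP = 0.2528, E[λ|data] = 0.2809

Σ times = 29.5. Posterior: Gamma(shape = 2.0+8 = 10.0, rate = 6.1+29.5 = 35.6).
Mode = (α−1)/β = 9.0/35.6 = 0.2528.
Mean = α/β = 10.0/35.6 = 0.2809.
The mean is pulled above the mode by the posterior's right skew.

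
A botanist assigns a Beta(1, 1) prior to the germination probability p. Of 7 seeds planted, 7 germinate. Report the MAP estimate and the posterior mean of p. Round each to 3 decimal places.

MAP estimate = 1.000, posterior mean = 0.889

Posterior: Beta(1+7, 1+0) = Beta(8, 1).
Since β = 1 ≤ 1 and α > 1, the Beta density is monotone increasing on [0,1]; the mode is at 1.
Mean = 8/(8+1) = 0.889.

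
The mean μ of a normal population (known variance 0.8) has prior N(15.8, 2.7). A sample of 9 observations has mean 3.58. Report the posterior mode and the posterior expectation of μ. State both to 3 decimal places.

Posterior for μ is Normal. Precision-weighted mean: (1/2.7·15.8 + 9/0.8·3.58) / (1/2.7 + 9/0.8) = 3.969.
A Normal posterior is symmetric, so mode = mean.

MAP = 3.969, posterior mean = 3.969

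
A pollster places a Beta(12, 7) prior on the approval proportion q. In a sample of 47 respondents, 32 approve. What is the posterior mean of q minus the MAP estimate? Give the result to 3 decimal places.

Posterior: Beta(12+32, 7+15) = Beta(44, 22).
Mode = (44−1)/(44+22−2) = 43/64 = 0.672.
Mean = 44/(44+22) = 44/66 = 0.667.
Difference = 0.667 − 0.672 = -0.005.

-0.005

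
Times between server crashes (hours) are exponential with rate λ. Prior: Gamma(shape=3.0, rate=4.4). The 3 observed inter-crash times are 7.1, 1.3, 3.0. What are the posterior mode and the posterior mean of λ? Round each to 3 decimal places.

MAP = 0.316; posterior mean = 0.380

Σ times = 11.4. Posterior: Gamma(shape = 3.0+3 = 6.0, rate = 4.4+11.4 = 15.8).
Mode = (α−1)/β = 5.0/15.8 = 0.316.
Mean = α/β = 6.0/15.8 = 0.380.
The posterior is right-skewed, so the mean exceeds the mode.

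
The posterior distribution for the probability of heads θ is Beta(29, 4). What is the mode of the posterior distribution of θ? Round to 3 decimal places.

Mode = (29−1)/(29+4−2) = 28/31 = 0.903.
Mean = 29/(29+4) = 29/33 = 0.879.
This is the posterior mode — the MAP estimate.

0.903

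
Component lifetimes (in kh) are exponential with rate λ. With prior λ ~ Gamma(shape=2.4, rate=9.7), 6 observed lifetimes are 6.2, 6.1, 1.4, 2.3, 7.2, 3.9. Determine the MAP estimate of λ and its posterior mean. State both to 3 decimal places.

MAP = 0.201, posterior mean = 0.228

Σ times = 27.1. Posterior: Gamma(shape = 2.4+6 = 8.4, rate = 9.7+27.1 = 36.8).
Mode = (α−1)/β = 7.4/36.8 = 0.201.
Mean = α/β = 8.4/36.8 = 0.228.
Right-skewed posterior ⇒ mode < mean.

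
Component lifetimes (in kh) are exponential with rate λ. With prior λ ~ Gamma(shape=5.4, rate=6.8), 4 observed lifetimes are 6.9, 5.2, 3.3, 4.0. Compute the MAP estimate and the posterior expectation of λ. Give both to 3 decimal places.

Σ times = 19.4. Posterior: Gamma(shape = 5.4+4 = 9.4, rate = 6.8+19.4 = 26.2).
Mode = (α−1)/β = 8.4/26.2 = 0.321.
Mean = α/β = 9.4/26.2 = 0.359.

MAP estimate = 0.321, posterior expectation = 0.359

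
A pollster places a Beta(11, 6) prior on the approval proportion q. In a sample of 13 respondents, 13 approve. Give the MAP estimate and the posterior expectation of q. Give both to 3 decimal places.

Posterior: Beta(11+13, 6+0) = Beta(24, 6).
Mode = (24−1)/(24+6−2) = 23/28 = 0.821.
Mean = 24/(24+6) = 24/30 = 0.800.
Mode > mean: the posterior has a left tail.

MAP = 0.821; posterior mean = 0.800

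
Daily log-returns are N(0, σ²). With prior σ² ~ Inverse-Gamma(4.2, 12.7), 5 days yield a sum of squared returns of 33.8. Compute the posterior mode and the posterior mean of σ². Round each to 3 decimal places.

Posterior: Inverse-Gamma(shape = 4.2+5/2 = 6.7, scale = 12.7+33.8/2 = 29.6).
Mode = β/(α+1) = 29.6/7.7 = 3.844.
Mean = β/(α−1) = 29.6/5.7 = 5.193.

σ²_MAP = 3.844, E[σ²|data] = 5.193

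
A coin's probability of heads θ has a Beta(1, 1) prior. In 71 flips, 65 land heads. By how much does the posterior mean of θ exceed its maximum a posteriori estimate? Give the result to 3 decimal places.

-0.011

Posterior: Beta(1+65, 1+6) = Beta(66, 7).
Mode = (66−1)/(66+7−2) = 65/71 = 0.915.
With a flat prior the MAP equals the MLE, 65/71.
Mean = 66/(66+7) = 66/73 = 0.904.
Difference = 0.904 − 0.915 = -0.011.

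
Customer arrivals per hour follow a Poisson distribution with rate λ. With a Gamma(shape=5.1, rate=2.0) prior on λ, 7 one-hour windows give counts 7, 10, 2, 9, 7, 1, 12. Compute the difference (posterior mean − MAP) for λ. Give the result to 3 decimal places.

Σ counts = 48. Posterior: Gamma(shape = 5.1+48 = 53.1, rate = 2.0+7 = 9.0).
Mode = (α−1)/β = 52.1/9.0 = 5.789.
Mean = α/β = 53.1/9.0 = 5.900.
Difference = 5.900 − 5.789 = 0.111.

0.111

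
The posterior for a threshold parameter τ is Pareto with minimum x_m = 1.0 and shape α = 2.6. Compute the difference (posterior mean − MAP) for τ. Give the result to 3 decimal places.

The Pareto density is strictly decreasing on [x_m, ∞), so the mode is x_m = 1.000.
Mean = α·x_m/(α−1) = 2.6·1.0/1.6 = 1.625.
Difference = 1.625 − 1.000 = 0.625.

0.625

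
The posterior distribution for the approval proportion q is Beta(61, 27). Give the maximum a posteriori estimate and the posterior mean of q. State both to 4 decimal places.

Mode = (61−1)/(61+27−2) = 60/86 = 0.6977.
Mean = 61/(61+27) = 61/88 = 0.6932.
Left-skewed posterior ⇒ mean < mode.

maximum a posteriori estimate = 0.6977, posterior mean = 0.6932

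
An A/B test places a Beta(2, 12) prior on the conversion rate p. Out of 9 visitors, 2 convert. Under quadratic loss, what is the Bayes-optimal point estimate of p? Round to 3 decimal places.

0.174

Posterior: Beta(2+2, 12+7) = Beta(4, 19).
Mode = (4−1)/(4+19−2) = 3/21 = 0.143.
Mean = 4/(4+19) = 4/23 = 0.174.
Quadratic loss ⇒ the optimal estimator is the posterior mean.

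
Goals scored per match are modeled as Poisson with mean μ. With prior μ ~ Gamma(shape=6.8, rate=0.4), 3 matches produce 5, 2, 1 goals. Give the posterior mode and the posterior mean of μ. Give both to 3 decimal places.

μ_MAP = 4.059, E[μ|data] = 4.353

Σ counts = 8. Posterior: Gamma(shape = 6.8+8 = 14.8, rate = 0.4+3 = 3.4).
Mode = (α−1)/β = 13.8/3.4 = 4.059.
Mean = α/β = 14.8/3.4 = 4.353.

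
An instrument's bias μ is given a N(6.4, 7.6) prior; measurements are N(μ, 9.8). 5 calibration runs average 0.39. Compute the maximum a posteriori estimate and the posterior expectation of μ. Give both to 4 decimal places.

μ_MAP = 1.6222, E[μ|data] = 1.6222

Posterior for μ is Normal. Precision-weighted mean: (1/7.6·6.4 + 5/9.8·0.39) / (1/7.6 + 5/9.8) = 1.6222.
A Normal posterior is symmetric, so mode = mean.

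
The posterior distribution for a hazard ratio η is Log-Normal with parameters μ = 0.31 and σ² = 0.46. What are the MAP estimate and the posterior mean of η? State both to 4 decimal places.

Mode = exp(μ − σ²) = exp(-0.15) = 0.8607.
Mean = exp(μ + σ²/2) = exp(0.540) = 1.7160.

MAP = 0.8607, posterior mean = 1.7160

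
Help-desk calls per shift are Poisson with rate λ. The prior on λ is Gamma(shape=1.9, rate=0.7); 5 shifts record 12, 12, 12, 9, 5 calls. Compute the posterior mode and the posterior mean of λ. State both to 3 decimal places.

Σ counts = 50. Posterior: Gamma(shape = 1.9+50 = 51.9, rate = 0.7+5 = 5.7).
Mode = (α−1)/β = 50.9/5.7 = 8.930.
Mean = α/β = 51.9/5.7 = 9.105.

posterior mode = 8.930, posterior mean = 9.105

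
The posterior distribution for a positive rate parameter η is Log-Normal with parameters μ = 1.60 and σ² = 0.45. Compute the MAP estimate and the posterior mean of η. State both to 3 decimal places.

Mode = exp(μ − σ²) = exp(1.15) = 3.158.
Mean = exp(μ + σ²/2) = exp(1.825) = 6.203.

MAP = 3.158; posterior mean = 6.203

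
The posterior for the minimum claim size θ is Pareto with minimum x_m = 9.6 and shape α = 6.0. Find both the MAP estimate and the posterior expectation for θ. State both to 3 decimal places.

MAP estimate = 9.600, posterior expectation = 11.520

The Pareto density is strictly decreasing on [x_m, ∞), so the mode is x_m = 9.600.
Mean = α·x_m/(α−1) = 6.0·9.6/5.0 = 11.520.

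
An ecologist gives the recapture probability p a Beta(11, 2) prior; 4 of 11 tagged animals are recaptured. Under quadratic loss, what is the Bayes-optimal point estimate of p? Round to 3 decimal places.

0.625

Posterior: Beta(11+4, 2+7) = Beta(15, 9).
Mode = (15−1)/(15+9−2) = 14/22 = 0.636.
Mean = 15/(15+9) = 15/24 = 0.625.
Quadratic loss ⇒ the optimal estimator is the posterior mean.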